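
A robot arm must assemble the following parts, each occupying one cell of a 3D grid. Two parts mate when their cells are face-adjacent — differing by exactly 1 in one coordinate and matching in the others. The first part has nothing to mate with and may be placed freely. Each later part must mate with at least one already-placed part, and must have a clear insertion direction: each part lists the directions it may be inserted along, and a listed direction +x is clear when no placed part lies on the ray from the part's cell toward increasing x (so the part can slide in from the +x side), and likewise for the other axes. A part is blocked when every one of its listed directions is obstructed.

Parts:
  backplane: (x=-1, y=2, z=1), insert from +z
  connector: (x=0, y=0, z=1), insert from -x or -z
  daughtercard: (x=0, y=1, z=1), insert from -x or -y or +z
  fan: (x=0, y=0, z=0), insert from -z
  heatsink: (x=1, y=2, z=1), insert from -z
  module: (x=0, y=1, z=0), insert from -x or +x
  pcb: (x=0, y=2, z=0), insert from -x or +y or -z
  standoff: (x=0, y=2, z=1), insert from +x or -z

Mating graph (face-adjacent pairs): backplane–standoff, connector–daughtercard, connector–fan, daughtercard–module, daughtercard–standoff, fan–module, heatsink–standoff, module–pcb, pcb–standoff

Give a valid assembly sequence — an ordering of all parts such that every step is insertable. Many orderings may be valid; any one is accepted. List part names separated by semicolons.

1. standoff@(0, 2, 1) [+x clear] — {standoff}
2. backplane@(-1, 2, 1) [+z clear] — {backplane, standoff}
3. pcb@(0, 2, 0) [-x clear] — {backplane, pcb, standoff}
4. heatsink@(1, 2, 1) [-z clear] — {backplane, heatsink, pcb, standoff}
5. module@(0, 1, 0) [-x clear] — {backplane, heatsink, module, pcb, standoff}
6. fan@(0, 0, 0) [-z clear] — {backplane, fan, heatsink, module, pcb, standoff}
7. daughtercard@(0, 1, 1) [-x clear] — {backplane, daughtercard, fan, heatsink, module, pcb, standoff}
8. connector@(0, 0, 1) [-x clear] — {backplane, connector, daughtercard, fan, heatsink, module, pcb, standoff}

standoff; backplane; pcb; heatsink; module; fan; daughtercard; connector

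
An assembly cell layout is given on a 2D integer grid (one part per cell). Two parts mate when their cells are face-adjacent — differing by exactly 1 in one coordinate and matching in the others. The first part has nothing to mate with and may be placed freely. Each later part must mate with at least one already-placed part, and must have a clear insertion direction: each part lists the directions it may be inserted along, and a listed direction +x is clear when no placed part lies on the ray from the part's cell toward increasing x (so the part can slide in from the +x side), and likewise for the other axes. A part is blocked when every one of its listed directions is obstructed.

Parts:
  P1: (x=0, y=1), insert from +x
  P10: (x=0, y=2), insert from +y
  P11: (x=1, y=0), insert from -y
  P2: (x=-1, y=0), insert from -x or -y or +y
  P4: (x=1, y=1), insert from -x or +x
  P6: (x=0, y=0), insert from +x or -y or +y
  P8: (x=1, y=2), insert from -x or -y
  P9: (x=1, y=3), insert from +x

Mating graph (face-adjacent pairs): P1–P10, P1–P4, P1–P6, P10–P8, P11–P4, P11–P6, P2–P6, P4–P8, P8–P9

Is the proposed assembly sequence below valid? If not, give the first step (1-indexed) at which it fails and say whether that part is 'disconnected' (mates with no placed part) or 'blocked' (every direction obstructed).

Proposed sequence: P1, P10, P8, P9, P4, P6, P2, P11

Valid

1. P1@(0, 1) [+x clear] — {P1}
2. P10@(0, 2) [+y clear] — {P1, P10}
3. P8@(1, 2) [-y clear] — {P1, P10, P8}
4. P9@(1, 3) [+x clear] — {P1, P10, P8, P9}
5. P4@(1, 1) [+x clear] — {P1, P10, P4, P8, P9}
6. P6@(0, 0) [+x clear] — {P1, P10, P4, P6, P8, P9}
7. P2@(-1, 0) [-x clear] — {P1, P10, P2, P4, P6, P8, P9}
8. P11@(1, 0) [-y clear] — {P1, P10, P11, P2, P4, P6, P8, P9}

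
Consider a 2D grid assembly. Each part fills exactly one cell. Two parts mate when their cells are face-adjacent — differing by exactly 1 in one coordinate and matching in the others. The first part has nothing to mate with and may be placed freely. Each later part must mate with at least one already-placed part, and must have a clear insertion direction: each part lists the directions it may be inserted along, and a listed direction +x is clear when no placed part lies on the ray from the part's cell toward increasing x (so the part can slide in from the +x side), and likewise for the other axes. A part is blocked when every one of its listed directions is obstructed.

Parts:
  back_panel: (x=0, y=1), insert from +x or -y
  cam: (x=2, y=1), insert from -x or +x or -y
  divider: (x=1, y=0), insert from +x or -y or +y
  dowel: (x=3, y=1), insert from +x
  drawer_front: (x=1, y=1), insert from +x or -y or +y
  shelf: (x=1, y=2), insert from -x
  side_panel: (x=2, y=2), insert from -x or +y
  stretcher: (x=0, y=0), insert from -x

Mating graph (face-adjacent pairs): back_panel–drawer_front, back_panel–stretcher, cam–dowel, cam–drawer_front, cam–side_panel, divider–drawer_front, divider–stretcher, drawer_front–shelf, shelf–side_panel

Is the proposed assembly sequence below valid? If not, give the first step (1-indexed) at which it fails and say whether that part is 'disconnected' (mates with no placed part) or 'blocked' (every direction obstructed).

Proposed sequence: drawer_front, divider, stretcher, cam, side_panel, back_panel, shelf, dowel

Invalid at step 6 (blocked)

1. drawer_front@(1, 1) [+x clear] — {drawer_front}
2. divider@(1, 0) [+x clear] — {divider, drawer_front}
3. stretcher@(0, 0) [-x clear] — {divider, drawer_front, stretcher}
4. cam@(2, 1) [+x clear] — {cam, divider, drawer_front, stretcher}
5. side_panel@(2, 2) [-x clear] — {cam, divider, drawer_front, side_panel, stretcher}
6. back_panel@(0, 1) — +x/-y all obstructed ⇒ blocked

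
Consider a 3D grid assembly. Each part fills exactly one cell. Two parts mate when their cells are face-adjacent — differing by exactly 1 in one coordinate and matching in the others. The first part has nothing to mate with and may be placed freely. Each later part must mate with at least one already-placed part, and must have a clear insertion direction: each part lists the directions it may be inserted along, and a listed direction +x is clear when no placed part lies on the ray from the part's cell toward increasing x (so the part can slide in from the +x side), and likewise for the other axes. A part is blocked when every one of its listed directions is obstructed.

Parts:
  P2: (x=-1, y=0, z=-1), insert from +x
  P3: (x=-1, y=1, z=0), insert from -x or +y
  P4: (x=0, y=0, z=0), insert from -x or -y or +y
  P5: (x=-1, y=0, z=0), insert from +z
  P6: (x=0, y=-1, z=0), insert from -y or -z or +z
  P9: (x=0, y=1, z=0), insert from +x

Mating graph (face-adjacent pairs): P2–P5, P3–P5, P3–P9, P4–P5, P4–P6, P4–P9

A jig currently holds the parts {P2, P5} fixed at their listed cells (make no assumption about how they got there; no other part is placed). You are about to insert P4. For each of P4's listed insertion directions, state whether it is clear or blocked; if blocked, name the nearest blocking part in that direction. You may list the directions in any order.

-x: nearest on ray is P5@(-1, 0, 0) ⇒ blocked
-y: ray from P4(0, 0, 0) has no placed part ⇒ clear
+y: ray from P4(0, 0, 0) has no placed part ⇒ clear

+y: clear; -x: blocked by P5; -y: clear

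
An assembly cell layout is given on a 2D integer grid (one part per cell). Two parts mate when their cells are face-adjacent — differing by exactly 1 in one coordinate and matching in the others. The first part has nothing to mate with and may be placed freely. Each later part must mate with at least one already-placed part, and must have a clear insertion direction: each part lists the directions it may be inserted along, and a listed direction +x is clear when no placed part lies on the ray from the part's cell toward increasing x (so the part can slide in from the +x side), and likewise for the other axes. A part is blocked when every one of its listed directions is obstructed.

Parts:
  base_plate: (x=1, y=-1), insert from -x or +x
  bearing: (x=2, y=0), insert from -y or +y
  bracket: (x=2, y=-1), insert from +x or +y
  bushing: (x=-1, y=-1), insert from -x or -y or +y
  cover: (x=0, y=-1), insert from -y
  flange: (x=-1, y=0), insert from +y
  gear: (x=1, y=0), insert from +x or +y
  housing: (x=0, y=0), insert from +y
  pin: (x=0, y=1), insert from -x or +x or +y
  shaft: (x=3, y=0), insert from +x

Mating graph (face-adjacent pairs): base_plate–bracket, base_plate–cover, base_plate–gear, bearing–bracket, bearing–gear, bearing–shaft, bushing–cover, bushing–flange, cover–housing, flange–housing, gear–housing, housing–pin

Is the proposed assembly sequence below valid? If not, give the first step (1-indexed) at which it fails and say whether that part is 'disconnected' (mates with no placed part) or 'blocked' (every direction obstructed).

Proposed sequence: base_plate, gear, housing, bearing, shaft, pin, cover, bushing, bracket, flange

Valid

1. base_plate@(1, -1) [-x clear] — {base_plate}
2. gear@(1, 0) [+x clear] — {base_plate, gear}
3. housing@(0, 0) [+y clear] — {base_plate, gear, housing}
4. bearing@(2, 0) [-y clear] — {base_plate, bearing, gear, housing}
5. shaft@(3, 0) [+x clear] — {base_plate, bearing, gear, housing, shaft}
6. pin@(0, 1) [-x clear] — {base_plate, bearing, gear, housing, pin, shaft}
7. cover@(0, -1) [-y clear] — {base_plate, bearing, cover, gear, housing, pin, shaft}
8. bushing@(-1, -1) [-x clear] — {base_plate, bearing, bushing, cover, gear, housing, pin, shaft}
9. bracket@(2, -1) [+x clear] — {base_plate, bearing, bracket, bushing, cover, gear, housing, pin, shaft}
10. flange@(-1, 0) [+y clear] — {base_plate, bearing, bracket, bushing, cover, flange, gear, housing, pin, shaft}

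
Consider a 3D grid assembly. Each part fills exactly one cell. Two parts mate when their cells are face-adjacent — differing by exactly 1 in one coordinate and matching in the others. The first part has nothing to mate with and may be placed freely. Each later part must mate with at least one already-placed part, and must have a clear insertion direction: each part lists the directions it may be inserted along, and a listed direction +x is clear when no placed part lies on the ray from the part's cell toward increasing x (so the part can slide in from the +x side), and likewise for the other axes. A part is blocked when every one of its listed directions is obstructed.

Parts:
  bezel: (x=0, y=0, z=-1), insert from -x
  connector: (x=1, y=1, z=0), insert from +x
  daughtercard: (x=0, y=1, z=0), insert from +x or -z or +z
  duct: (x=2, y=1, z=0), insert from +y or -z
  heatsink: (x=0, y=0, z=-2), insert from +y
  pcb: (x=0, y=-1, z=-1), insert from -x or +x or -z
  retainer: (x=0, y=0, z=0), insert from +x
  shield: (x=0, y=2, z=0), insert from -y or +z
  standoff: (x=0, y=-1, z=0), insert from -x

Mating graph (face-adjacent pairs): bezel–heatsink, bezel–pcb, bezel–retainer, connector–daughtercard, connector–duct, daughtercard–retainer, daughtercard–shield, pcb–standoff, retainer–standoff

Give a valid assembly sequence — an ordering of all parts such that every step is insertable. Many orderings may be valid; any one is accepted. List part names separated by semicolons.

1. daughtercard@(0, 1, 0) [+x clear] — {daughtercard}
2. shield@(0, 2, 0) [+z clear] — {daughtercard, shield}
3. retainer@(0, 0, 0) [+x clear] — {daughtercard, retainer, shield}
4. standoff@(0, -1, 0) [-x clear] — {daughtercard, retainer, shield, standoff}
5. bezel@(0, 0, -1) [-x clear] — {bezel, daughtercard, retainer, shield, standoff}
6. connector@(1, 1, 0) [+x clear] — {bezel, connector, daughtercard, retainer, shield, standoff}
7. duct@(2, 1, 0) [+y clear] — {bezel, connector, daughtercard, duct, retainer, shield, standoff}
8. pcb@(0, -1, -1) [-x clear] — {bezel, connector, daughtercard, duct, pcb, retainer, shield, standoff}
9. heatsink@(0, 0, -2) [+y clear] — {bezel, connector, daughtercard, duct, heatsink, pcb, retainer, shield, standoff}

daughtercard; shield; retainer; standoff; bezel; connector; duct; pcb; heatsink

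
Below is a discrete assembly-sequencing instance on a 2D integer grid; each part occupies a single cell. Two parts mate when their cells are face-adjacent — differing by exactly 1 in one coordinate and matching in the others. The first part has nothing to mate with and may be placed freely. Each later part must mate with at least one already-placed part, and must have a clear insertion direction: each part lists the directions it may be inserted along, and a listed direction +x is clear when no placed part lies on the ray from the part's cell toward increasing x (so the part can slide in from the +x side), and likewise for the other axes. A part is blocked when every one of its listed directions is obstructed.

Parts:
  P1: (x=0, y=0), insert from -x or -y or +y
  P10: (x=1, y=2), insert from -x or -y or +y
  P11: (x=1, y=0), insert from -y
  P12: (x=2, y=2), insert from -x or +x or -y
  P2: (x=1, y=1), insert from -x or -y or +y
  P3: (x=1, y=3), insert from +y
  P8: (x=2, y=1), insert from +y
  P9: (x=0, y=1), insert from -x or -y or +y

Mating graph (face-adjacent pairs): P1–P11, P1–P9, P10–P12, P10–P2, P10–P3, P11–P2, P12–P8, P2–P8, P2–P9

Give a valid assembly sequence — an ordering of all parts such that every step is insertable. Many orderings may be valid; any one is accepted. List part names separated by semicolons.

P2; P8; P12; P11; P1; P10; P3; P9

1. P2@(1, 1) [-x clear] — {P2}
2. P8@(2, 1) [+y clear] — {P2, P8}
3. P12@(2, 2) [-x clear] — {P12, P2, P8}
4. P11@(1, 0) [-y clear] — {P11, P12, P2, P8}
5. P1@(0, 0) [-x clear] — {P1, P11, P12, P2, P8}
6. P10@(1, 2) [-x clear] — {P1, P10, P11, P12, P2, P8}
7. P3@(1, 3) [+y clear] — {P1, P10, P11, P12, P2, P3, P8}
8. P9@(0, 1) [-x clear] — {P1, P10, P11, P12, P2, P3, P8, P9}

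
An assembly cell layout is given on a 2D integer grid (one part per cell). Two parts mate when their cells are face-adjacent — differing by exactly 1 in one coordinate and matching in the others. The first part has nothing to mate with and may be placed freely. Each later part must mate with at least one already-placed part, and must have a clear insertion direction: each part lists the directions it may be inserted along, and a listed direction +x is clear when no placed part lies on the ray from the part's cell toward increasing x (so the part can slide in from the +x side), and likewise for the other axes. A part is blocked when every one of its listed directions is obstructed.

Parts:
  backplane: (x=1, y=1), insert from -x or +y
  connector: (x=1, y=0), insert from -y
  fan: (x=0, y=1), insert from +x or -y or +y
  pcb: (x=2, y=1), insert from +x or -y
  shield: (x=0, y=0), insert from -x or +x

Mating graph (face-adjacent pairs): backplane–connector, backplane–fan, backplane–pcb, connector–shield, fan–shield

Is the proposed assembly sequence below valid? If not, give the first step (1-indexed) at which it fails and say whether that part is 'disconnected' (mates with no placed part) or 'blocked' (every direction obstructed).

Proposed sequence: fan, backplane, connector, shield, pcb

1. fan@(0, 1) [+x clear] — {fan}
2. backplane@(1, 1) [+y clear] — {backplane, fan}
3. connector@(1, 0) [-y clear] — {backplane, connector, fan}
4. shield@(0, 0) [-x clear] — {backplane, connector, fan, shield}
5. pcb@(2, 1) [+x clear] — {backplane, connector, fan, pcb, shield}

Valid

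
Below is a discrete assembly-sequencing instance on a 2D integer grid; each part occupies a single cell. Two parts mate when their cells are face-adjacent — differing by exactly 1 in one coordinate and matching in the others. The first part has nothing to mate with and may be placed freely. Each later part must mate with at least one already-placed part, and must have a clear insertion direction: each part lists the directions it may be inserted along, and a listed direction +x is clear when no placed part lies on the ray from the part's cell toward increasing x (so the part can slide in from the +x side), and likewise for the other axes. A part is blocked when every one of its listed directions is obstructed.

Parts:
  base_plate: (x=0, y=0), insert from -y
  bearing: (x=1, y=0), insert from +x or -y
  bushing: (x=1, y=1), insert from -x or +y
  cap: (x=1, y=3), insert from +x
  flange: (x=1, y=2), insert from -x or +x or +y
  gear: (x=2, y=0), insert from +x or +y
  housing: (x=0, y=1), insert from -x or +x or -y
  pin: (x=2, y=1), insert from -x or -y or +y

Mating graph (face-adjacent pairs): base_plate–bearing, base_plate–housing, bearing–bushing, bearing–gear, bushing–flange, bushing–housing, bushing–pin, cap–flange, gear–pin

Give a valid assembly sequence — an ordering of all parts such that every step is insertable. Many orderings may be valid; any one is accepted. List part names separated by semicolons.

base_plate; housing; bearing; gear; pin; bushing; flange; cap

1. base_plate@(0, 0) [-y clear] — {base_plate}
2. housing@(0, 1) [-x clear] — {base_plate, housing}
3. bearing@(1, 0) [+x clear] — {base_plate, bearing, housing}
4. gear@(2, 0) [+x clear] — {base_plate, bearing, gear, housing}
5. pin@(2, 1) [+y clear] — {base_plate, bearing, gear, housing, pin}
6. bushing@(1, 1) [+y clear] — {base_plate, bearing, bushing, gear, housing, pin}
7. flange@(1, 2) [-x clear] — {base_plate, bearing, bushing, flange, gear, housing, pin}
8. cap@(1, 3) [+x clear] — {base_plate, bearing, bushing, cap, flange, gear, housing, pin}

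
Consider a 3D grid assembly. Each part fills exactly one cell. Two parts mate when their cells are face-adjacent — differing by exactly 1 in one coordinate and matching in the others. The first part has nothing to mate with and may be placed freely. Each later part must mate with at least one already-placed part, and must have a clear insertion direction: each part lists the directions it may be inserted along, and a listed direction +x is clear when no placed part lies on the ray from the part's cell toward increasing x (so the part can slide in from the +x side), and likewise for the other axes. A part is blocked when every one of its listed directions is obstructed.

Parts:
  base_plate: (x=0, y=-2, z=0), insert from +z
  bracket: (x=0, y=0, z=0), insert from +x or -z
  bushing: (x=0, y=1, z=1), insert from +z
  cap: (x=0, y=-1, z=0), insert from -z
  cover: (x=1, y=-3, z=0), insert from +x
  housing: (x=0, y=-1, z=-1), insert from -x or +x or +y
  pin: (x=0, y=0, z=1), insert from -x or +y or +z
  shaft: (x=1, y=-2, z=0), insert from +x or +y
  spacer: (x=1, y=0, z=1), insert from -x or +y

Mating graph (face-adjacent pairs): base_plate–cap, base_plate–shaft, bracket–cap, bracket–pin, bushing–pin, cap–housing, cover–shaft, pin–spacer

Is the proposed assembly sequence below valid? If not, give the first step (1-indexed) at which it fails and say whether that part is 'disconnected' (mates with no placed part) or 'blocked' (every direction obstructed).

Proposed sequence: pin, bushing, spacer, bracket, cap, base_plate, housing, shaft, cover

Valid

1. pin@(0, 0, 1) [-x clear] — {pin}
2. bushing@(0, 1, 1) [+z clear] — {bushing, pin}
3. spacer@(1, 0, 1) [+y clear] — {bushing, pin, spacer}
4. bracket@(0, 0, 0) [+x clear] — {bracket, bushing, pin, spacer}
5. cap@(0, -1, 0) [-z clear] — {bracket, bushing, cap, pin, spacer}
6. base_plate@(0, -2, 0) [+z clear] — {base_plate, bracket, bushing, cap, pin, spacer}
7. housing@(0, -1, -1) [-x clear] — {base_plate, bracket, bushing, cap, housing, pin, spacer}
8. shaft@(1, -2, 0) [+x clear] — {base_plate, bracket, bushing, cap, housing, pin, shaft, spacer}
9. cover@(1, -3, 0) [+x clear] — {base_plate, bracket, bushing, cap, cover, housing, pin, shaft, spacer}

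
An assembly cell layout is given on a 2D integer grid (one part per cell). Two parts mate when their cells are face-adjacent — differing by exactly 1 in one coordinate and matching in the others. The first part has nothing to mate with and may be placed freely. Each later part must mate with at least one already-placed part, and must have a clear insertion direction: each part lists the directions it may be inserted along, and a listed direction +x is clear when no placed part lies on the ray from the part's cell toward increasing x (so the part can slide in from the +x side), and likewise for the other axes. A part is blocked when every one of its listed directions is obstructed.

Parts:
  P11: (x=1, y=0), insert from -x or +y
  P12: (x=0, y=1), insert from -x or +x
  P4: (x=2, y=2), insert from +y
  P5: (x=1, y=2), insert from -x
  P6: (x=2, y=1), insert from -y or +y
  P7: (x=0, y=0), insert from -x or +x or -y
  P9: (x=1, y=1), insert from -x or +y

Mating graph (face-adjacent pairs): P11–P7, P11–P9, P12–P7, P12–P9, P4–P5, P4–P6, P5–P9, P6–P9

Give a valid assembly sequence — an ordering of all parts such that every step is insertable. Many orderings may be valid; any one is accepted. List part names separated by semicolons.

P5; P4; P9; P12; P6; P11; P7

1. P5@(1, 2) [-x clear] — {P5}
2. P4@(2, 2) [+y clear] — {P4, P5}
3. P9@(1, 1) [-x clear] — {P4, P5, P9}
4. P12@(0, 1) [-x clear] — {P12, P4, P5, P9}
5. P6@(2, 1) [-y clear] — {P12, P4, P5, P6, P9}
6. P11@(1, 0) [-x clear] — {P11, P12, P4, P5, P6, P9}
7. P7@(0, 0) [-x clear] — {P11, P12, P4, P5, P6, P7, P9}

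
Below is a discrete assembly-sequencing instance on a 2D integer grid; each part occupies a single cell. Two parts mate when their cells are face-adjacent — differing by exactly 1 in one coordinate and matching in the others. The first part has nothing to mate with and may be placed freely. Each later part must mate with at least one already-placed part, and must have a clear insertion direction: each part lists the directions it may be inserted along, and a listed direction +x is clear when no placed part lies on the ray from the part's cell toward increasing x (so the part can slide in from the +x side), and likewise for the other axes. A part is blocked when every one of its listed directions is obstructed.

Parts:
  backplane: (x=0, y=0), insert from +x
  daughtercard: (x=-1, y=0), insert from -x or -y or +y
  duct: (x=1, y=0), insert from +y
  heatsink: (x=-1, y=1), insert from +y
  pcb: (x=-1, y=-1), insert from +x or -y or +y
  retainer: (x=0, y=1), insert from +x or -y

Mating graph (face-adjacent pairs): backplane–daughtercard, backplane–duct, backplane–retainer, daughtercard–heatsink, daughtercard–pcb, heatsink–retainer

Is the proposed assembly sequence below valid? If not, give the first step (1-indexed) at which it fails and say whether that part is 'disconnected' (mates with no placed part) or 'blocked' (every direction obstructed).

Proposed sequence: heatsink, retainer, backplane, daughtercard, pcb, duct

Valid

1. heatsink@(-1, 1) [+y clear] — {heatsink}
2. retainer@(0, 1) [+x clear] — {heatsink, retainer}
3. backplane@(0, 0) [+x clear] — {backplane, heatsink, retainer}
4. daughtercard@(-1, 0) [-x clear] — {backplane, daughtercard, heatsink, retainer}
5. pcb@(-1, -1) [+x clear] — {backplane, daughtercard, heatsink, pcb, retainer}
6. duct@(1, 0) [+y clear] — {backplane, daughtercard, duct, heatsink, pcb, retainer}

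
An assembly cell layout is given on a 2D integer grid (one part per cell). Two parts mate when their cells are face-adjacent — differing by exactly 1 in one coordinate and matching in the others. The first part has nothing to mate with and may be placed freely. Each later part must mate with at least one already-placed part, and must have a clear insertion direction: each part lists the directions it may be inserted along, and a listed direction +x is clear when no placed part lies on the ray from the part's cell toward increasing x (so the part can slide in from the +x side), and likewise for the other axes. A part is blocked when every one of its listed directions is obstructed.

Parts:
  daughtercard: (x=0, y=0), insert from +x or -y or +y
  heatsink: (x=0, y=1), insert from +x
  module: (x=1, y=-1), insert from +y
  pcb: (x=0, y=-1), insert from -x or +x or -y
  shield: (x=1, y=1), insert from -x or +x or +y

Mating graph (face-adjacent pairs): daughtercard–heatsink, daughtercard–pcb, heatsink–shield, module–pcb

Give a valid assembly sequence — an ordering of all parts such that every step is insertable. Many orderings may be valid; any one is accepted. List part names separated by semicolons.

heatsink; daughtercard; pcb; module; shield

1. heatsink@(0, 1) [+x clear] — {heatsink}
2. daughtercard@(0, 0) [+x clear] — {daughtercard, heatsink}
3. pcb@(0, -1) [-x clear] — {daughtercard, heatsink, pcb}
4. module@(1, -1) [+y clear] — {daughtercard, heatsink, module, pcb}
5. shield@(1, 1) [+x clear] — {daughtercard, heatsink, module, pcb, shield}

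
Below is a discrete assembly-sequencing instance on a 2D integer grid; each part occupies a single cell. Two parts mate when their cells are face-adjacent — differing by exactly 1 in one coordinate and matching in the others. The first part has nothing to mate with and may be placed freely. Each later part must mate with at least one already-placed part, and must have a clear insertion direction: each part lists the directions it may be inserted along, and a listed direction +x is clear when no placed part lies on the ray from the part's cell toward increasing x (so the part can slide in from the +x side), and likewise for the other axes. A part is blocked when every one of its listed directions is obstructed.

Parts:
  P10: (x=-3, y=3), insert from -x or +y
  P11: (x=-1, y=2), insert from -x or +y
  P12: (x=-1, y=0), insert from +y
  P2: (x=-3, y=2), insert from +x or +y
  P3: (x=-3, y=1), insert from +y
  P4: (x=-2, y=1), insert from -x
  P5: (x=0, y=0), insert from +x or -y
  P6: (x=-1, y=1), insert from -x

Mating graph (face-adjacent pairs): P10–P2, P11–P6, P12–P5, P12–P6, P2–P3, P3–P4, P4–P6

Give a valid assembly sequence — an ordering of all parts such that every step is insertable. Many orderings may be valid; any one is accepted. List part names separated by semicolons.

1. P12@(-1, 0) [+y clear] — {P12}
2. P6@(-1, 1) [-x clear] — {P12, P6}
3. P4@(-2, 1) [-x clear] — {P12, P4, P6}
4. P3@(-3, 1) [+y clear] — {P12, P3, P4, P6}
5. P2@(-3, 2) [+x clear] — {P12, P2, P3, P4, P6}
6. P10@(-3, 3) [-x clear] — {P10, P12, P2, P3, P4, P6}
7. P11@(-1, 2) [+y clear] — {P10, P11, P12, P2, P3, P4, P6}
8. P5@(0, 0) [+x clear] — {P10, P11, P12, P2, P3, P4, P5, P6}

P12; P6; P4; P3; P2; P10; P11; P5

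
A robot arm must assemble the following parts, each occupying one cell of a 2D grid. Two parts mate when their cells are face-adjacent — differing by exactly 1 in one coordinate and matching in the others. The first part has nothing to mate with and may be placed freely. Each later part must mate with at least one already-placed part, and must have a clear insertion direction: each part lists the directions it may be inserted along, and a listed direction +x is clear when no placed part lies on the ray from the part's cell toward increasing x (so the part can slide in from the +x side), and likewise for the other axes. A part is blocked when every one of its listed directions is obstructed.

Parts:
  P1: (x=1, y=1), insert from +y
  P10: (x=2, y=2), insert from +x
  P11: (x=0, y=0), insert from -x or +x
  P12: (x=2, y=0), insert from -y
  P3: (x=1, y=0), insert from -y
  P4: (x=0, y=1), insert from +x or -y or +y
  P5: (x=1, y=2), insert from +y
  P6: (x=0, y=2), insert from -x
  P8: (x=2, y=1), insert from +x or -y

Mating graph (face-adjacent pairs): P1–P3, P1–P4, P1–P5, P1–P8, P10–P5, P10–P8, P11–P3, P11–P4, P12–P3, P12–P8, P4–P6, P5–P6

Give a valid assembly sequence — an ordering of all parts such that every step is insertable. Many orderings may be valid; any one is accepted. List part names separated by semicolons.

1. P1@(1, 1) [+y clear] — {P1}
2. P8@(2, 1) [+x clear] — {P1, P8}
3. P5@(1, 2) [+y clear] — {P1, P5, P8}
4. P6@(0, 2) [-x clear] — {P1, P5, P6, P8}
5. P3@(1, 0) [-y clear] — {P1, P3, P5, P6, P8}
6. P12@(2, 0) [-y clear] — {P1, P12, P3, P5, P6, P8}
7. P10@(2, 2) [+x clear] — {P1, P10, P12, P3, P5, P6, P8}
8. P4@(0, 1) [-y clear] — {P1, P10, P12, P3, P4, P5, P6, P8}
9. P11@(0, 0) [-x clear] — {P1, P10, P11, P12, P3, P4, P5, P6, P8}

P1; P8; P5; P6; P3; P12; P10; P4; P11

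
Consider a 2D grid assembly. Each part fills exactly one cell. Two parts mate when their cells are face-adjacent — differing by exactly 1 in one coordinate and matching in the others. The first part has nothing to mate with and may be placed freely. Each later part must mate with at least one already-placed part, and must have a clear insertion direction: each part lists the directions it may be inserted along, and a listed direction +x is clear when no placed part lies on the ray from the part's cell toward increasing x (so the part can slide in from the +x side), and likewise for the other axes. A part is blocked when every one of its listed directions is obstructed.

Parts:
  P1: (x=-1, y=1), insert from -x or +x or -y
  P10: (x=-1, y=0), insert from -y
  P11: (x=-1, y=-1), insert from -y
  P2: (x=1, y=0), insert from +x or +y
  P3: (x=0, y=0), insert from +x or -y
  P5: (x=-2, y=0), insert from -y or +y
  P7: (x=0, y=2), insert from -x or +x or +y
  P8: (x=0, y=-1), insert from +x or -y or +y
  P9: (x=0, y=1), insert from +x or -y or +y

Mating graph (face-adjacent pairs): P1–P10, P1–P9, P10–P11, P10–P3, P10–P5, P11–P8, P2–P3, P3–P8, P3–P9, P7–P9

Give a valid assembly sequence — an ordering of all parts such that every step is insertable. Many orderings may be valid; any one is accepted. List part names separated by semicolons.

P5; P10; P1; P11; P8; P9; P7; P3; P2

1. P5@(-2, 0) [-y clear] — {P5}
2. P10@(-1, 0) [-y clear] — {P10, P5}
3. P1@(-1, 1) [-x clear] — {P1, P10, P5}
4. P11@(-1, -1) [-y clear] — {P1, P10, P11, P5}
5. P8@(0, -1) [+x clear] — {P1, P10, P11, P5, P8}
6. P9@(0, 1) [+x clear] — {P1, P10, P11, P5, P8, P9}
7. P7@(0, 2) [-x clear] — {P1, P10, P11, P5, P7, P8, P9}
8. P3@(0, 0) [+x clear] — {P1, P10, P11, P3, P5, P7, P8, P9}
9. P2@(1, 0) [+x clear] — {P1, P10, P11, P2, P3, P5, P7, P8, P9}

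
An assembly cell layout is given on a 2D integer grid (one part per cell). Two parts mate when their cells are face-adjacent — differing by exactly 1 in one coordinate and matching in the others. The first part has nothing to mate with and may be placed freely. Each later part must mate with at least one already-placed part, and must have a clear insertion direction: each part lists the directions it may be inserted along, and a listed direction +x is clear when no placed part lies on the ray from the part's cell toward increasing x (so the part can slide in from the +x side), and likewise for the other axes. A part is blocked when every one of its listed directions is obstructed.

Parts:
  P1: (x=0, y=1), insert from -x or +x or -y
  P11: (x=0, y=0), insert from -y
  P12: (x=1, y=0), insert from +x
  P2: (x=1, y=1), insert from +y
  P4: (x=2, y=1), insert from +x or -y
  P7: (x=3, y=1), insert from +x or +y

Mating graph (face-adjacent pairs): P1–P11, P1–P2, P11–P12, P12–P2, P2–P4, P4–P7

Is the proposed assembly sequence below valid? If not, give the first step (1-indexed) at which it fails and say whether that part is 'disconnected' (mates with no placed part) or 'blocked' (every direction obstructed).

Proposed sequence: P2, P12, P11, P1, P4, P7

1. P2@(1, 1) [+y clear] — {P2}
2. P12@(1, 0) [+x clear] — {P12, P2}
3. P11@(0, 0) [-y clear] — {P11, P12, P2}
4. P1@(0, 1) [-x clear] — {P1, P11, P12, P2}
5. P4@(2, 1) [+x clear] — {P1, P11, P12, P2, P4}
6. P7@(3, 1) [+x clear] — {P1, P11, P12, P2, P4, P7}

Valid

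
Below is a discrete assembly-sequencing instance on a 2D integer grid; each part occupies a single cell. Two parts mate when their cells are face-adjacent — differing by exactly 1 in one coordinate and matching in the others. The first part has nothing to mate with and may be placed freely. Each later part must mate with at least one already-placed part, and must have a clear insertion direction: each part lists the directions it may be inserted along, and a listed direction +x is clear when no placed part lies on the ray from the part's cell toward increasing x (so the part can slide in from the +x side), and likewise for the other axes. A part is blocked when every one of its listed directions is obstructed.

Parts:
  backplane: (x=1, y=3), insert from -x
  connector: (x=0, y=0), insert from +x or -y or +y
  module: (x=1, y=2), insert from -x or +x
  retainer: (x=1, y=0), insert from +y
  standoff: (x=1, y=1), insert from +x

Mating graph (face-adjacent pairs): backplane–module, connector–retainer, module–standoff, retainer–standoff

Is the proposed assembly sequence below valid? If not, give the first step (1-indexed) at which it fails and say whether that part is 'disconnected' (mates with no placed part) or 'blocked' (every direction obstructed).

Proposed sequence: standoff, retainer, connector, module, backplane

Invalid at step 2 (blocked)

1. standoff@(1, 1) [+x clear] — {standoff}
2. retainer@(1, 0) — +y all obstructed ⇒ blocked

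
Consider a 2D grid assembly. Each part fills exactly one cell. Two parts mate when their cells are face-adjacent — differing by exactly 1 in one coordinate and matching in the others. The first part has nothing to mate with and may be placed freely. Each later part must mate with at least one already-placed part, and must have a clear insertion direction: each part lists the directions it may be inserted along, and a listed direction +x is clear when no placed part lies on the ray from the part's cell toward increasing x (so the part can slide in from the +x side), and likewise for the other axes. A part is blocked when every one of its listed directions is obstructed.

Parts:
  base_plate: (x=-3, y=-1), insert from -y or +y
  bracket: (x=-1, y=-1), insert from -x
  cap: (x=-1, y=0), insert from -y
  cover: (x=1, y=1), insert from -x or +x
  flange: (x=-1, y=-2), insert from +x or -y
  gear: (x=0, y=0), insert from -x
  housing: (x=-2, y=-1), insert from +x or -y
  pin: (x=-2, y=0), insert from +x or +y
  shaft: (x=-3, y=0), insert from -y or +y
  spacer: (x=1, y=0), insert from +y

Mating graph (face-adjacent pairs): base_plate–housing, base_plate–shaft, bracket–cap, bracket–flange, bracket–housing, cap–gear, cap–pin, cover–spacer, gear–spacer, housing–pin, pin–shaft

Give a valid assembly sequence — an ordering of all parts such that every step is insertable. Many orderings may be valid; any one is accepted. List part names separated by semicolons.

1. spacer@(1, 0) [+y clear] — {spacer}
2. cover@(1, 1) [-x clear] — {cover, spacer}
3. gear@(0, 0) [-x clear] — {cover, gear, spacer}
4. cap@(-1, 0) [-y clear] — {cap, cover, gear, spacer}
5. pin@(-2, 0) [+y clear] — {cap, cover, gear, pin, spacer}
6. bracket@(-1, -1) [-x clear] — {bracket, cap, cover, gear, pin, spacer}
7. housing@(-2, -1) [-y clear] — {bracket, cap, cover, gear, housing, pin, spacer}
8. shaft@(-3, 0) [-y clear] — {bracket, cap, cover, gear, housing, pin, shaft, spacer}
9. flange@(-1, -2) [+x clear] — {bracket, cap, cover, flange, gear, housing, pin, shaft, spacer}
10. base_plate@(-3, -1) [-y clear] — {base_plate, bracket, cap, cover, flange, gear, housing, pin, shaft, spacer}

spacer; cover; gear; cap; pin; bracket; housing; shaft; flange; base_plate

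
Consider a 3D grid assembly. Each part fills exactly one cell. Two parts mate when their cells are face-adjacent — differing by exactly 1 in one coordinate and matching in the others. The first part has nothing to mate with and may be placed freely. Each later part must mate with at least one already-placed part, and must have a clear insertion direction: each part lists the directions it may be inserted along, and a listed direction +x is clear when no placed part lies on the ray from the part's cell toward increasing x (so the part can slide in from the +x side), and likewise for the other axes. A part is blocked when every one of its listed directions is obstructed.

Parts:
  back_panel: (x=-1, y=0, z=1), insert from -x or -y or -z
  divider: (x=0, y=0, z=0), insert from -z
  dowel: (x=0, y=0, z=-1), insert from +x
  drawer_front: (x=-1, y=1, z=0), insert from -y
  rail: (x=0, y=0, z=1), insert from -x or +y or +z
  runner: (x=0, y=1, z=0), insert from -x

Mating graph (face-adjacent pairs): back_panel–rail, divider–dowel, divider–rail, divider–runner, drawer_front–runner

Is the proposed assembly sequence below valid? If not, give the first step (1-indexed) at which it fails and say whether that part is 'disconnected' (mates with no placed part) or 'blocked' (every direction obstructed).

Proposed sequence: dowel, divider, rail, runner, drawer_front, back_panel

Invalid at step 2 (blocked)

1. dowel@(0, 0, -1) [+x clear] — {dowel}
2. divider@(0, 0, 0) — -z all obstructed ⇒ blocked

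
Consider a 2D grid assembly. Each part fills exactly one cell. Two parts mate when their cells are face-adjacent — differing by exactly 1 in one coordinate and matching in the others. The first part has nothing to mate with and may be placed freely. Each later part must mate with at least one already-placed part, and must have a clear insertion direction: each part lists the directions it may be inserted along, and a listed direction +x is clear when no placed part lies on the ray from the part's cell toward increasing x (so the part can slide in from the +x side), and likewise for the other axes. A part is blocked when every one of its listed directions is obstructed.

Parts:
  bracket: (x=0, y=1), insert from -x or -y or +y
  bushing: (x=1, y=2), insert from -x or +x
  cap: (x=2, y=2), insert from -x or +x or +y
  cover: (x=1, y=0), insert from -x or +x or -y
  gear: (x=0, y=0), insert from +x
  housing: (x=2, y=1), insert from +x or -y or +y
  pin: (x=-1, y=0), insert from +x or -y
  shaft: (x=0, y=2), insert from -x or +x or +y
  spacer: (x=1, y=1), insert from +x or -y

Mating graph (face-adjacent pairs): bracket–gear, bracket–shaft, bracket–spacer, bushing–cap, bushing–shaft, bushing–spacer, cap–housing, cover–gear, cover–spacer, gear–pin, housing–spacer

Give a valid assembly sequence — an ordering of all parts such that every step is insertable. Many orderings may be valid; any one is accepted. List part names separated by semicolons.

1. spacer@(1, 1) [+x clear] — {spacer}
2. bracket@(0, 1) [-x clear] — {bracket, spacer}
3. shaft@(0, 2) [-x clear] — {bracket, shaft, spacer}
4. housing@(2, 1) [+x clear] — {bracket, housing, shaft, spacer}
5. bushing@(1, 2) [+x clear] — {bracket, bushing, housing, shaft, spacer}
6. cap@(2, 2) [+x clear] — {bracket, bushing, cap, housing, shaft, spacer}
7. gear@(0, 0) [+x clear] — {bracket, bushing, cap, gear, housing, shaft, spacer}
8. pin@(-1, 0) [-y clear] — {bracket, bushing, cap, gear, housing, pin, shaft, spacer}
9. cover@(1, 0) [+x clear] — {bracket, bushing, cap, cover, gear, housing, pin, shaft, spacer}

spacer; bracket; shaft; housing; bushing; cap; gear; pin; cover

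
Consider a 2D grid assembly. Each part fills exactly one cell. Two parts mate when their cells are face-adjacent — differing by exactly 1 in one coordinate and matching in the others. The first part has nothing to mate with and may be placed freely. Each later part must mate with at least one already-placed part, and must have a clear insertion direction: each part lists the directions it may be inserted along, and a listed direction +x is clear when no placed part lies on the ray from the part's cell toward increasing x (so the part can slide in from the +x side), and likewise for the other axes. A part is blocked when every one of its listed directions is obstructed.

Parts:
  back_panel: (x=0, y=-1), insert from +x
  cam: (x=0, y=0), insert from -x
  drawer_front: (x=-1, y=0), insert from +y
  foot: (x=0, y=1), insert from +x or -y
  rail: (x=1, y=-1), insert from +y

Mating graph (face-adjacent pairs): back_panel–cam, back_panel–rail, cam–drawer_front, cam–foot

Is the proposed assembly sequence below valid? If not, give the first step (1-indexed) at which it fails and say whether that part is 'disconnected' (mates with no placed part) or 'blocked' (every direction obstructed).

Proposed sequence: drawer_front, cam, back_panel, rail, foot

Invalid at step 2 (blocked)

1. drawer_front@(-1, 0) [+y clear] — {drawer_front}
2. cam@(0, 0) — -x all obstructed ⇒ blocked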